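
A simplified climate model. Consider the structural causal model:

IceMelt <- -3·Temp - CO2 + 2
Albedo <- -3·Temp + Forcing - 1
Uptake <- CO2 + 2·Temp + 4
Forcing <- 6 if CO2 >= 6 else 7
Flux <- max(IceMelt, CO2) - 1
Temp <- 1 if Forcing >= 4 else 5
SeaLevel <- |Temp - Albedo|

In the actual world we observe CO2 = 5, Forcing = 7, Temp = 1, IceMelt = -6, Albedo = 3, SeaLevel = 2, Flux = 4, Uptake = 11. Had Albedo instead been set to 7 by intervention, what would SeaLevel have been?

The intervention breaks the incoming arrows to Albedo: Albedo <- -3·Temp + Forcing - 1 no longer applies, and Albedo = 7.
Forcing = 6 if CO2 >= 6 else 7  [with CO2=5]  = 7
Temp = 1 if Forcing >= 4 else 5  [with Forcing=7]  = 1
SeaLevel = |Temp - Albedo|  [with Temp=1, Albedo=7]  = 6

6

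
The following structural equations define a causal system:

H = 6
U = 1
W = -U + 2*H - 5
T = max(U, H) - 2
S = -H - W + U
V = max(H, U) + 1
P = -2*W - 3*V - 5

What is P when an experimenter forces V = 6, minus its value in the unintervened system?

3

Intervening sets V = 6 and removes its equation (V = max(H, U) + 1).
W = -U + 2*H - 5  [with U=1, H=6]  = 6
P = -2*W - 3*V - 5  [with W=6, V=6]  = -35
Without intervention: W = -U + 2*H - 5  [with U=1, H=6]  = 6; V = max(H, U) + 1  [with H=6, U=1]  = 7; P = -2*W - 3*V - 5  [with W=6, V=7]  = -38.
Change = -35 − (-38) = 3.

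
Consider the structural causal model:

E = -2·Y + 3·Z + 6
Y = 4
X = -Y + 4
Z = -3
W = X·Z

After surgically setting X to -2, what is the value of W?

Intervening sets X = -2 and removes its equation (X = -Y + 4).
W = X·Z  [with X=-2, Z=-3]  = 6

6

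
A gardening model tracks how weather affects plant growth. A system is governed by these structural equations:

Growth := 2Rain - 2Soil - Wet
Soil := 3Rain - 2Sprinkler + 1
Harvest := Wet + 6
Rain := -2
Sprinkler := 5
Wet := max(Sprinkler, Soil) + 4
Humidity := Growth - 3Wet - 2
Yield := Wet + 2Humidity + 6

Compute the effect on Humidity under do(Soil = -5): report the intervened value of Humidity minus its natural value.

The intervention breaks the incoming arrows to Soil: Soil := 3Rain - 2Sprinkler + 1 no longer applies, and Soil = -5.
Wet = max(Sprinkler, Soil) + 4  [with Sprinkler=5, Soil=-5]  = 9
Growth = 2Rain - 2Soil - Wet  [with Rain=-2, Soil=-5, Wet=9]  = -3
Humidity = Growth - 3Wet - 2  [with Growth=-3, Wet=9]  = -32
Without intervention: Soil = 3Rain - 2Sprinkler + 1  [with Rain=-2, Sprinkler=5]  = -15; Wet = max(Sprinkler, Soil) + 4  [with Sprinkler=5, Soil=-15]  = 9; Growth = 2Rain - 2Soil - Wet  [with Rain=-2, Soil=-15, Wet=9]  = 17; Humidity = Growth - 3Wet - 2  [with Growth=17, Wet=9]  = -12.
Change = -32 − (-12) = -20.

-20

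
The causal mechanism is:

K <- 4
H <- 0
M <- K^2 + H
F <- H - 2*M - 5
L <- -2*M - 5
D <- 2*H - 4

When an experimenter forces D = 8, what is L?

-37

do(D=8) replaces the equation D <- 2*H - 4 with the constant D = 8.
Since L is not a descendant of the intervened variable, it is unaffected.
M = K^2 + H  [with K=4, H=0]  = 16
L = -2*M - 5  [with M=16]  = -37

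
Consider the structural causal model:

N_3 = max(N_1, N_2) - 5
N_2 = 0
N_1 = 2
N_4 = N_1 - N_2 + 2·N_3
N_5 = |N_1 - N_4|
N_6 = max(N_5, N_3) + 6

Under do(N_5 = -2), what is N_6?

The intervention breaks the incoming arrows to N_5: N_5 = |N_1 - N_4| no longer applies, and N_5 = -2.
N_3 = max(N_1, N_2) - 5  [with N_1=2, N_2=0]  = -3
N_6 = max(N_5, N_3) + 6  [with N_5=-2, N_3=-3]  = 4

4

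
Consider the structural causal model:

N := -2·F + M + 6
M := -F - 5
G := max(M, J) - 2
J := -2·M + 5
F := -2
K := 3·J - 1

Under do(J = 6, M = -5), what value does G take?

The joint intervention fixes J = 6, M = -5, removing each variable's own equation.
G = max(M, J) - 2  [with M=-5, J=6]  = 4

4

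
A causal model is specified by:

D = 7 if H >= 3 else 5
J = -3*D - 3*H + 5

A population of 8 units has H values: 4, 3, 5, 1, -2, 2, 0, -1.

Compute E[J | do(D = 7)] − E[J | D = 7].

7.5

Under do(D=7), D's equation is replaced by D=7 for every unit. Per-unit J: -28, -25, -31, -19, -10, -22, -16, -13. Mean = -20.5.
E[J|D=7] averages over only the 3 units with D=7 (H = 4, 3, 5): J = -28, -25, -31, mean -28.
Difference = -20.5 − (-28) = 7.5.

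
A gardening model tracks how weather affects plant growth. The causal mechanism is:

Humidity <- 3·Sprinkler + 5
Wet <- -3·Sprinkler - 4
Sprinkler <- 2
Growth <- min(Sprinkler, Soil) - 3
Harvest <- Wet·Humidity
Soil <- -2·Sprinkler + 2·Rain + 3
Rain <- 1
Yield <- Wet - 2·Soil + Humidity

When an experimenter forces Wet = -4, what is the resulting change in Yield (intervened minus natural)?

The intervention breaks the incoming arrows to Wet: Wet <- -3·Sprinkler - 4 no longer applies, and Wet = -4.
Soil = -2·Sprinkler + 2·Rain + 3  [with Sprinkler=2, Rain=1]  = 1
Humidity = 3·Sprinkler + 5  [with Sprinkler=2]  = 11
Yield = Wet - 2·Soil + Humidity  [with Wet=-4, Soil=1, Humidity=11]  = 5
Without intervention: Soil = -2·Sprinkler + 2·Rain + 3  [with Sprinkler=2, Rain=1]  = 1; Wet = -3·Sprinkler - 4  [with Sprinkler=2]  = -10; Humidity = 3·Sprinkler + 5  [with Sprinkler=2]  = 11; Yield = Wet - 2·Soil + Humidity  [with Wet=-10, Soil=1, Humidity=11]  = -1.
Change = 5 − (-1) = 6.

6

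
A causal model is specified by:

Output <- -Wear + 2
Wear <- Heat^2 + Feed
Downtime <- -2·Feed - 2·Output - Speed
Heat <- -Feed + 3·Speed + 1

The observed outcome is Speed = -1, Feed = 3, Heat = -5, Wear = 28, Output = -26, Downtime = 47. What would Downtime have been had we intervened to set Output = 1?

-7

The intervention breaks the incoming arrows to Output: Output <- -Wear + 2 no longer applies, and Output = 1.
Downtime = -2·Feed - 2·Output - Speed  [with Feed=3, Output=1, Speed=-1]  = -7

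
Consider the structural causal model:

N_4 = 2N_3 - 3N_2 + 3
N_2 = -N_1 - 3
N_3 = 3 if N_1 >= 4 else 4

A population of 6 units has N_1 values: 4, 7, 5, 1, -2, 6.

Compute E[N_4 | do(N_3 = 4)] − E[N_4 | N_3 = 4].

The intervention sets N_3=4 in all 6 units regardless of N_1. Recomputing N_4 per unit gives 32, 41, 35, 23, 14, 38; average 30.5.
E[N_4|N_3=4] averages over only the 2 units with N_3=4 (N_1 = 1, -2): N_4 = 23, 14, mean 18.5.
Difference = 30.5 − 18.5 = 12.

12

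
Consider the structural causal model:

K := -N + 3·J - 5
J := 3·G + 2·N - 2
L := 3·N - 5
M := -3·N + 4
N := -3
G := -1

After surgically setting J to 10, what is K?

Intervening sets J = 10 and removes its equation (J := 3·G + 2·N - 2).
K = -N + 3·J - 5  [with N=-3, J=10]  = 28

28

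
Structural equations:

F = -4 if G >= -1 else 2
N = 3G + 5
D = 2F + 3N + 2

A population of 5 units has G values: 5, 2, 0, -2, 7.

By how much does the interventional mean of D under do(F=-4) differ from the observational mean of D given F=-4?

-9.9

Under do(F=-4), F's equation is replaced by F=-4 for every unit. Per-unit D: 54, 27, 9, -9, 72. Mean = 30.6.
Conditioning on F=-4 selects the 4 unit(s) with G ∈ {5, 2, 0, 7}. Their D values: 54, 27, 9, 72. Mean = 40.5.
Difference = 30.6 − 40.5 = -9.9.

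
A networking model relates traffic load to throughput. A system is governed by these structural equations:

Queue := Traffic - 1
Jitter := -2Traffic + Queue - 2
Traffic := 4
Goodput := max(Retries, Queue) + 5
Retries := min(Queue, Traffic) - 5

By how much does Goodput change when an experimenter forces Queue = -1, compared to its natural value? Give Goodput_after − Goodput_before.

-4

do(Queue=-1) replaces the equation Queue := Traffic - 1 with the constant Queue = -1.
Retries = min(Queue, Traffic) - 5  [with Queue=-1, Traffic=4]  = -6
Goodput = max(Retries, Queue) + 5  [with Retries=-6, Queue=-1]  = 4
Without intervention: Queue = Traffic - 1  [with Traffic=4]  = 3; Retries = min(Queue, Traffic) - 5  [with Queue=3, Traffic=4]  = -2; Goodput = max(Retries, Queue) + 5  [with Retries=-2, Queue=3]  = 8.
Change = 4 − 8 = -4.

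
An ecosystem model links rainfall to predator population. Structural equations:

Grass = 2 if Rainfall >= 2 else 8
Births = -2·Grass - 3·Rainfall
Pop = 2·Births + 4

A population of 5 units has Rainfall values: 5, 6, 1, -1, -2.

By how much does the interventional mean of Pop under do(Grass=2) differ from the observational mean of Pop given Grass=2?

22.2

do(Grass=2) breaks Grass's dependence on Rainfall. With Grass=2 fixed, Pop across the units is -34, -40, -10, 2, 8, mean -14.8.
Conditioning on Grass=2 selects the 2 unit(s) with Rainfall ∈ {5, 6}. Their Pop values: -34, -40. Mean = -37.
Difference = -14.8 − (-37) = 22.2.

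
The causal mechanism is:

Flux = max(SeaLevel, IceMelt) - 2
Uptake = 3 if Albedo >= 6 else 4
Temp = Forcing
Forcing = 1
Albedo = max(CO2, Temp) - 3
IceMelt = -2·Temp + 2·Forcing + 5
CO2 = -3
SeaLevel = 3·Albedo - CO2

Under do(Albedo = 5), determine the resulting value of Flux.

Under do(Albedo=5), the mechanism Albedo = max(CO2, Temp) - 3 is discarded; Albedo is fixed at 5.
Temp = Forcing  [with Forcing=1]  = 1
IceMelt = -2·Temp + 2·Forcing + 5  [with Temp=1, Forcing=1]  = 5
SeaLevel = 3·Albedo - CO2  [with Albedo=5, CO2=-3]  = 18
Flux = max(SeaLevel, IceMelt) - 2  [with SeaLevel=18, IceMelt=5]  = 16

16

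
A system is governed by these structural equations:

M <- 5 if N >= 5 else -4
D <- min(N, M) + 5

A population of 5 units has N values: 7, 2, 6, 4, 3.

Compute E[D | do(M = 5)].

Every unit gets M=5 under the intervention. D values become 10, 7, 10, 9, 8; E[D|do(M=5)] = 8.8.

8.8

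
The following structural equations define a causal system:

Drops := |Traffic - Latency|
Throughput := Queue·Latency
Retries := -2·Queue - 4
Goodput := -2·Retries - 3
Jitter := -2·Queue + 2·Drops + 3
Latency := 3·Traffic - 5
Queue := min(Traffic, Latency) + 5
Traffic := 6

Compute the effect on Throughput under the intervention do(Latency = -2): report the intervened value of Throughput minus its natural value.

Under do(Latency=-2), the mechanism Latency := 3·Traffic - 5 is discarded; Latency is fixed at -2.
Queue = min(Traffic, Latency) + 5  [with Traffic=6, Latency=-2]  = 3
Throughput = Queue·Latency  [with Queue=3, Latency=-2]  = -6
Without intervention: Latency = 3·Traffic - 5  [with Traffic=6]  = 13; Queue = min(Traffic, Latency) + 5  [with Traffic=6, Latency=13]  = 11; Throughput = Queue·Latency  [with Queue=11, Latency=13]  = 143.
Change = -6 − 143 = -149.

-149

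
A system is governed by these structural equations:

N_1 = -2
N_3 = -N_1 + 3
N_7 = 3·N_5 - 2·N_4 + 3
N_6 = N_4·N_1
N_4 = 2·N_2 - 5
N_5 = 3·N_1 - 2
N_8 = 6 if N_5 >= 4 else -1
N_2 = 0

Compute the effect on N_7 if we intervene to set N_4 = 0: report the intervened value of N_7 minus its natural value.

The intervention breaks the incoming arrows to N_4: N_4 = 2·N_2 - 5 no longer applies, and N_4 = 0.
N_5 = 3·N_1 - 2  [with N_1=-2]  = -8
N_7 = 3·N_5 - 2·N_4 + 3  [with N_5=-8, N_4=0]  = -21
Without intervention: N_4 = 2·N_2 - 5  [with N_2=0]  = -5; N_5 = 3·N_1 - 2  [with N_1=-2]  = -8; N_7 = 3·N_5 - 2·N_4 + 3  [with N_5=-8, N_4=-5]  = -11.
Change = -21 − (-11) = -10.

-10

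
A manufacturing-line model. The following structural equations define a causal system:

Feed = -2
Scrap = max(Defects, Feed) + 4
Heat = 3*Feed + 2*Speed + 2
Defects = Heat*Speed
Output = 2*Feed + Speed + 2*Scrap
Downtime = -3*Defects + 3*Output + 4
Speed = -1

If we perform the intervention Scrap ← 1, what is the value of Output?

The intervention breaks the incoming arrows to Scrap: Scrap = max(Defects, Feed) + 4 no longer applies, and Scrap = 1.
Output = 2*Feed + Speed + 2*Scrap  [with Feed=-2, Speed=-1, Scrap=1]  = -3

-3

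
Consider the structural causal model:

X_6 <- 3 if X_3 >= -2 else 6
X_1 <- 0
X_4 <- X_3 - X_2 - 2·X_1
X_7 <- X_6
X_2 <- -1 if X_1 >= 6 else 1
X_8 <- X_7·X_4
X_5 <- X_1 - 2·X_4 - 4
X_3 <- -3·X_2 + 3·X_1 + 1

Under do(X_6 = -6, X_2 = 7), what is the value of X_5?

50

The joint intervention fixes X_6 = -6, X_2 = 7, removing each variable's own equation.
X_3 = -3·X_2 + 3·X_1 + 1  [with X_2=7, X_1=0]  = -20
X_4 = X_3 - X_2 - 2·X_1  [with X_3=-20, X_2=7, X_1=0]  = -27
X_5 = X_1 - 2·X_4 - 4  [with X_1=0, X_4=-27]  = 50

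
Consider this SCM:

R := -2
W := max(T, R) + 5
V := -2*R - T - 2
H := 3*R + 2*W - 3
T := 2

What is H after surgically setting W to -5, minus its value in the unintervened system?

-24

do(W=-5) replaces the equation W := max(T, R) + 5 with the constant W = -5.
H = 3*R + 2*W - 3  [with R=-2, W=-5]  = -19
Without intervention: W = max(T, R) + 5  [with T=2, R=-2]  = 7; H = 3*R + 2*W - 3  [with R=-2, W=7]  = 5.
Change = -19 − 5 = -24.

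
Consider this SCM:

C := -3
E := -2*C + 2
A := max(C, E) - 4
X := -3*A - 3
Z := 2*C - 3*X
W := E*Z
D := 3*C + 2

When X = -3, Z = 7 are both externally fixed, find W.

56

The joint intervention fixes X = -3, Z = 7, removing each variable's own equation.
E = -2*C + 2  [with C=-3]  = 8
W = E*Z  [with E=8, Z=7]  = 56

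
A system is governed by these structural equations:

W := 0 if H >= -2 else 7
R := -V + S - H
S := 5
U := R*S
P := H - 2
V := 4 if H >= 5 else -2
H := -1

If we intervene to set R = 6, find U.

30

Intervening sets R = 6 and removes its equation (R := -V + S - H).
U = R*S  [with R=6, S=5]  = 30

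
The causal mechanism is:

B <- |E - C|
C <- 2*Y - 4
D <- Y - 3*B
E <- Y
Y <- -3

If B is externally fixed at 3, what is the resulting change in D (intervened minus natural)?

12

Intervening sets B = 3 and removes its equation (B <- |E - C|).
D = Y - 3*B  [with Y=-3, B=3]  = -12
Without intervention: C = 2*Y - 4  [with Y=-3]  = -10; E = Y  [with Y=-3]  = -3; B = |E - C|  [with E=-3, C=-10]  = 7; D = Y - 3*B  [with Y=-3, B=7]  = -24.
Change = -12 − (-24) = 12.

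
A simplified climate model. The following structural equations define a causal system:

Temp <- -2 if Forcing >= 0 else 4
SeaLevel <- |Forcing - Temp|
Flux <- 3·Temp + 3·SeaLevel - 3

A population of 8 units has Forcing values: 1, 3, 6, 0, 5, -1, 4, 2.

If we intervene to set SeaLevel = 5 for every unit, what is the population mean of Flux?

8.25

do(SeaLevel=5) breaks SeaLevel's dependence on Forcing. With SeaLevel=5 fixed, Flux across the units is 6, 6, 6, 6, 6, 24, 6, 6, mean 8.25.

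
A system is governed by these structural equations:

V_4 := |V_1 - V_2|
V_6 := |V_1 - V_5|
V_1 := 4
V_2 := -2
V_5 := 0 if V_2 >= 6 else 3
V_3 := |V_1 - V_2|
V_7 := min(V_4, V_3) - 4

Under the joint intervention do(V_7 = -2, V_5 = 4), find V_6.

Setting V_7 = -2, V_5 = 4 by intervention discards those variables' equations.
V_6 = |V_1 - V_5|  [with V_1=4, V_5=4]  = 0

0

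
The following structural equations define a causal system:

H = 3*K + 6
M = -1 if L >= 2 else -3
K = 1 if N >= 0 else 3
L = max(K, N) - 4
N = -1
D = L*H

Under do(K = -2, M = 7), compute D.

Setting K = -2, M = 7 by intervention discards those variables' equations.
L = max(K, N) - 4  [with K=-2, N=-1]  = -5
H = 3*K + 6  [with K=-2]  = 0
D = L*H  [with L=-5, H=0]  = 0

0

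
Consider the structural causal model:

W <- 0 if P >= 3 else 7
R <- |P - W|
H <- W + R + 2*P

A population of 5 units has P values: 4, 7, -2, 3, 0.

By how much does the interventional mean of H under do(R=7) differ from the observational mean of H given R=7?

Every unit gets R=7 under the intervention. H values become 15, 21, 10, 13, 14; E[H|do(R=7)] = 14.6.
Conditioning on R=7 selects the 2 unit(s) with P ∈ {7, 0}. Their H values: 21, 14. Mean = 17.5.
Difference = 14.6 − 17.5 = -2.9.

-2.9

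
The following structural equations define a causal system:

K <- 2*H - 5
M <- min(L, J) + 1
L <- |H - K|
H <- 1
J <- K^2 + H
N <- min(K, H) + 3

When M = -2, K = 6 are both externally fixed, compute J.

37

Setting M = -2, K = 6 by intervention discards those variables' equations.
J = K^2 + H  [with K=6, H=1]  = 37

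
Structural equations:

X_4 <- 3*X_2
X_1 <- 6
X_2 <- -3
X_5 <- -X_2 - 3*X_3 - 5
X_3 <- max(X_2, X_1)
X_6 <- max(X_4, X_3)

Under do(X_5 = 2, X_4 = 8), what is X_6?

8

Setting X_5 = 2, X_4 = 8 by intervention discards those variables' equations.
X_3 = max(X_2, X_1)  [with X_2=-3, X_1=6]  = 6
X_6 = max(X_4, X_3)  [with X_4=8, X_3=6]  = 8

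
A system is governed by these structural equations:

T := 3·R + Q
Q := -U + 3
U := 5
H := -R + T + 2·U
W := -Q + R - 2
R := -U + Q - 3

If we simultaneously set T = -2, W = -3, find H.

The joint intervention fixes T = -2, W = -3, removing each variable's own equation.
Q = -U + 3  [with U=5]  = -2
R = -U + Q - 3  [with U=5, Q=-2]  = -10
H = -R + T + 2·U  [with R=-10, T=-2, U=5]  = 18

18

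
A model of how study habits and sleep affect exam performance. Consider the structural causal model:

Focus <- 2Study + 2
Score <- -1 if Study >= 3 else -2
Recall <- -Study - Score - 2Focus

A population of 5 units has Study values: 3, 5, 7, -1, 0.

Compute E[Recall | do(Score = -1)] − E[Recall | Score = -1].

11

do(Score=-1) breaks Score's dependence on Study. With Score=-1 fixed, Recall across the units is -18, -28, -38, 2, -3, mean -17.
Observing Score=-1 restricts to units where Score's equation naturally yields -1: Study ∈ {3, 5, 7}. In that subpopulation Recall = -18, -28, -38, mean -28.
Difference = -17 − (-28) = 11.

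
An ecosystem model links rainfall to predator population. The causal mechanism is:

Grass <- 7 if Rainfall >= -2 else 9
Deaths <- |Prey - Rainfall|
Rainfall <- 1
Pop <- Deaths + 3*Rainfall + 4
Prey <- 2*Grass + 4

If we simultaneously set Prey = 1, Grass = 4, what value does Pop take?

Setting Prey = 1, Grass = 4 by intervention discards those variables' equations.
Deaths = |Prey - Rainfall|  [with Prey=1, Rainfall=1]  = 0
Pop = Deaths + 3*Rainfall + 4  [with Deaths=0, Rainfall=1]  = 7

7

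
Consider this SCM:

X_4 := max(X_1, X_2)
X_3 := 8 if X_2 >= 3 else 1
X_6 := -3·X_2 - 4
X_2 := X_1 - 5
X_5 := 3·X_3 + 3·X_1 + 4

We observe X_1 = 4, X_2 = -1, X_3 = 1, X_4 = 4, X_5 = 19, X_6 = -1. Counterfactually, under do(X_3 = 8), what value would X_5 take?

do(X_3=8) replaces the equation X_3 := 8 if X_2 >= 3 else 1 with the constant X_3 = 8.
X_5 = 3·X_3 + 3·X_1 + 4  [with X_3=8, X_1=4]  = 40

40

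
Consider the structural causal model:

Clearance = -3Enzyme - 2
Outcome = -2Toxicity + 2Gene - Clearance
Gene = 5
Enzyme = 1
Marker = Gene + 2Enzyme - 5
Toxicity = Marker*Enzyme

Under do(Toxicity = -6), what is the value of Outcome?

27

Under do(Toxicity=-6), the mechanism Toxicity = Marker*Enzyme is discarded; Toxicity is fixed at -6.
Clearance = -3Enzyme - 2  [with Enzyme=1]  = -5
Outcome = -2Toxicity + 2Gene - Clearance  [with Toxicity=-6, Gene=5, Clearance=-5]  = 27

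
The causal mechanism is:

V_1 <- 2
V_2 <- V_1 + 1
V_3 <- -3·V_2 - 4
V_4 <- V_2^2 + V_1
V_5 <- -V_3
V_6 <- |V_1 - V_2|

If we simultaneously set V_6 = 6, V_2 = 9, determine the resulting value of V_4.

Under do(V_6 = 6, V_2 = 9), each intervened variable's structural equation is replaced by its fixed value.
V_4 = V_2^2 + V_1  [with V_2=9, V_1=2]  = 83

83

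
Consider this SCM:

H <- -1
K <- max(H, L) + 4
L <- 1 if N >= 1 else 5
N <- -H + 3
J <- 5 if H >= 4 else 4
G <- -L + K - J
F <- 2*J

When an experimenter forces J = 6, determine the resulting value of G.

Under do(J=6), the mechanism J <- 5 if H >= 4 else 4 is discarded; J is fixed at 6.
N = -H + 3  [with H=-1]  = 4
L = 1 if N >= 1 else 5  [with N=4]  = 1
K = max(H, L) + 4  [with H=-1, L=1]  = 5
G = -L + K - J  [with L=1, K=5, J=6]  = -2

-2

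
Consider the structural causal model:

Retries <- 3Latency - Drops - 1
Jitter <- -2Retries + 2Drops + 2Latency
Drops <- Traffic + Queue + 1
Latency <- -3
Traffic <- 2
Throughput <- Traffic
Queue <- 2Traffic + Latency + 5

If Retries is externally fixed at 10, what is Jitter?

-8

The intervention breaks the incoming arrows to Retries: Retries <- 3Latency - Drops - 1 no longer applies, and Retries = 10.
Queue = 2Traffic + Latency + 5  [with Traffic=2, Latency=-3]  = 6
Drops = Traffic + Queue + 1  [with Traffic=2, Queue=6]  = 9
Jitter = -2Retries + 2Drops + 2Latency  [with Retries=10, Drops=9, Latency=-3]  = -8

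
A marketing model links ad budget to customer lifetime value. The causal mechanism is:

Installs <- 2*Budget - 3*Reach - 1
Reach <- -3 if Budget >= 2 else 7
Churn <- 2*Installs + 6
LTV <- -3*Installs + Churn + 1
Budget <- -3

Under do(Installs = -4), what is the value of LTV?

11

do(Installs=-4) replaces the equation Installs <- 2*Budget - 3*Reach - 1 with the constant Installs = -4.
Churn = 2*Installs + 6  [with Installs=-4]  = -2
LTV = -3*Installs + Churn + 1  [with Installs=-4, Churn=-2]  = 11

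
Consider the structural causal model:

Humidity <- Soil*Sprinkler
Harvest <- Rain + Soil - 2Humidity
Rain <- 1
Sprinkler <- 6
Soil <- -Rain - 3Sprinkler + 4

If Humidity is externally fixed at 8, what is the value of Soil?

-15

Under do(Humidity=8), the mechanism Humidity <- Soil*Sprinkler is discarded; Humidity is fixed at 8.
Since Soil is not a descendant of the intervened variable, it is unaffected.
Soil = -Rain - 3Sprinkler + 4  [with Rain=1, Sprinkler=6]  = -15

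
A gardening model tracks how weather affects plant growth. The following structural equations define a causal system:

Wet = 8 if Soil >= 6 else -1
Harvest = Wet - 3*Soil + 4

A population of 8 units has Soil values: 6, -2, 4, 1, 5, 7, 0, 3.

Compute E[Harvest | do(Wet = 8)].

3

Every unit gets Wet=8 under the intervention. Harvest values become -6, 18, 0, 9, -3, -9, 12, 3; E[Harvest|do(Wet=8)] = 3.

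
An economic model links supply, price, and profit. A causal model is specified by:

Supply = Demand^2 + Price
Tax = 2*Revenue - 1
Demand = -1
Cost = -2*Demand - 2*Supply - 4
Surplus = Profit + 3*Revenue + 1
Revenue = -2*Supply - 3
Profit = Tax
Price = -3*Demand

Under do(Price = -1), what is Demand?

Under do(Price=-1), the mechanism Price = -3*Demand is discarded; Price is fixed at -1.
Demand is not downstream of the intervention, so its value is determined by the original equations.

-1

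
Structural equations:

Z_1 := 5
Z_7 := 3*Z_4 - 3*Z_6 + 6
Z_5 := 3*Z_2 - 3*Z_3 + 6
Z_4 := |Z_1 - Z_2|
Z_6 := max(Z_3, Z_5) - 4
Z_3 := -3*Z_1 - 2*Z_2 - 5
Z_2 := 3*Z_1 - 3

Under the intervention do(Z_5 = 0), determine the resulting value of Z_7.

39

Under do(Z_5=0), the mechanism Z_5 := 3*Z_2 - 3*Z_3 + 6 is discarded; Z_5 is fixed at 0.
Z_2 = 3*Z_1 - 3  [with Z_1=5]  = 12
Z_3 = -3*Z_1 - 2*Z_2 - 5  [with Z_1=5, Z_2=12]  = -44
Z_4 = |Z_1 - Z_2|  [with Z_1=5, Z_2=12]  = 7
Z_6 = max(Z_3, Z_5) - 4  [with Z_3=-44, Z_5=0]  = -4
Z_7 = 3*Z_4 - 3*Z_6 + 6  [with Z_4=7, Z_6=-4]  = 39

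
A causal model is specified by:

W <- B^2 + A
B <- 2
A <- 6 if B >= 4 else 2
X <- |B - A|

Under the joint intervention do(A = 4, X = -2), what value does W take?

8

Setting A = 4, X = -2 by intervention discards those variables' equations.
W = B^2 + A  [with B=2, A=4]  = 8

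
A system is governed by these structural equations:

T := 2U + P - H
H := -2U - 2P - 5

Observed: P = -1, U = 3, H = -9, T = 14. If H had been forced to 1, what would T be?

4

The intervention breaks the incoming arrows to H: H := -2U - 2P - 5 no longer applies, and H = 1.
T = 2U + P - H  [with U=3, P=-1, H=1]  = 4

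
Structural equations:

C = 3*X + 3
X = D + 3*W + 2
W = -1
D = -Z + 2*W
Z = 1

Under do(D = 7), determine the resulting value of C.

do(D=7) replaces the equation D = -Z + 2*W with the constant D = 7.
X = D + 3*W + 2  [with D=7, W=-1]  = 6
C = 3*X + 3  [with X=6]  = 21

21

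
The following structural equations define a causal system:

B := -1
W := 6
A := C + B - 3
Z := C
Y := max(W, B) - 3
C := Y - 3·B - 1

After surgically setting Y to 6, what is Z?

The intervention breaks the incoming arrows to Y: Y := max(W, B) - 3 no longer applies, and Y = 6.
C = Y - 3·B - 1  [with Y=6, B=-1]  = 8
Z = C  [with C=8]  = 8

8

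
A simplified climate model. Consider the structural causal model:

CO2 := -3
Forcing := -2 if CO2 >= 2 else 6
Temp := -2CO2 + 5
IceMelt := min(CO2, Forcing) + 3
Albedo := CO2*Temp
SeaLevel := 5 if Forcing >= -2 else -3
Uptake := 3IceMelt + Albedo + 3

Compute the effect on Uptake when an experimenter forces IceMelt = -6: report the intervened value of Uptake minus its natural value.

The intervention breaks the incoming arrows to IceMelt: IceMelt := min(CO2, Forcing) + 3 no longer applies, and IceMelt = -6.
Temp = -2CO2 + 5  [with CO2=-3]  = 11
Albedo = CO2*Temp  [with CO2=-3, Temp=11]  = -33
Uptake = 3IceMelt + Albedo + 3  [with IceMelt=-6, Albedo=-33]  = -48
Without intervention: Forcing = -2 if CO2 >= 2 else 6  [with CO2=-3]  = 6; Temp = -2CO2 + 5  [with CO2=-3]  = 11; IceMelt = min(CO2, Forcing) + 3  [with CO2=-3, Forcing=6]  = 0; Albedo = CO2*Temp  [with CO2=-3, Temp=11]  = -33; Uptake = 3IceMelt + Albedo + 3  [with IceMelt=0, Albedo=-33]  = -30.
Change = -48 − (-30) = -18.

-18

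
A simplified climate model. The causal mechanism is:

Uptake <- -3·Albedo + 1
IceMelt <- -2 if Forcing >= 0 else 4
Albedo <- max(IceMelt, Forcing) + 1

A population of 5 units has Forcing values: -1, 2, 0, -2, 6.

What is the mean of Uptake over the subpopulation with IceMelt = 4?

-14

E[Uptake|IceMelt=4] averages over only the 2 units with IceMelt=4 (Forcing = -1, -2): Uptake = -14, -14, mean -14.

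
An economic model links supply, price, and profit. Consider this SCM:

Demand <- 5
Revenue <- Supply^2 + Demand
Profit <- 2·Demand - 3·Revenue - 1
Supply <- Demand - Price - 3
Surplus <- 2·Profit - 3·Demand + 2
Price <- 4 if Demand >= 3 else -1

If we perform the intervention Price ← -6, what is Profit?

do(Price=-6) replaces the equation Price <- 4 if Demand >= 3 else -1 with the constant Price = -6.
Supply = Demand - Price - 3  [with Demand=5, Price=-6]  = 8
Revenue = Supply^2 + Demand  [with Supply=8, Demand=5]  = 69
Profit = 2·Demand - 3·Revenue - 1  [with Demand=5, Revenue=69]  = -198

-198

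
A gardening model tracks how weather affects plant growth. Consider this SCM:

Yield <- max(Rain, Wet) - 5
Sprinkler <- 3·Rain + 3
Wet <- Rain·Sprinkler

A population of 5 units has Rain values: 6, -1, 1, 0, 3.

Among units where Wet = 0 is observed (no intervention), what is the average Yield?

Observing Wet=0 restricts to units where Wet's equation naturally yields 0: Rain ∈ {-1, 0}. In that subpopulation Yield = -5, -5, mean -5.

-5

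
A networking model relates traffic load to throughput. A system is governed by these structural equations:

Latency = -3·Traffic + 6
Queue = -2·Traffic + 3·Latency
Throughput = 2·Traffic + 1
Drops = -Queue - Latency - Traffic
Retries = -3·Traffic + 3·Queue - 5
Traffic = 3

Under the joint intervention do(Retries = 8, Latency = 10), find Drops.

Setting Retries = 8, Latency = 10 by intervention discards those variables' equations.
Queue = -2·Traffic + 3·Latency  [with Traffic=3, Latency=10]  = 24
Drops = -Queue - Latency - Traffic  [with Queue=24, Latency=10, Traffic=3]  = -37

-37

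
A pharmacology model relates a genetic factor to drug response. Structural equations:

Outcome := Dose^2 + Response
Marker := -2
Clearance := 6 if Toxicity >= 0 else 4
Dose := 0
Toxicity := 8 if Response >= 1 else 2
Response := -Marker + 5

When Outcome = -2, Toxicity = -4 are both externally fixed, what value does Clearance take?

Setting Outcome = -2, Toxicity = -4 by intervention discards those variables' equations.
Clearance = 6 if Toxicity >= 0 else 4  [with Toxicity=-4]  = 4

4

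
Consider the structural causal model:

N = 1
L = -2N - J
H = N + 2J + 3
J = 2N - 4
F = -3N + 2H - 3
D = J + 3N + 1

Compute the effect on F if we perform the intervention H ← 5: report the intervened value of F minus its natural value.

The intervention breaks the incoming arrows to H: H = N + 2J + 3 no longer applies, and H = 5.
F = -3N + 2H - 3  [with N=1, H=5]  = 4
Without intervention: J = 2N - 4  [with N=1]  = -2; H = N + 2J + 3  [with N=1, J=-2]  = 0; F = -3N + 2H - 3  [with N=1, H=0]  = -6.
Change = 4 − (-6) = 10.

10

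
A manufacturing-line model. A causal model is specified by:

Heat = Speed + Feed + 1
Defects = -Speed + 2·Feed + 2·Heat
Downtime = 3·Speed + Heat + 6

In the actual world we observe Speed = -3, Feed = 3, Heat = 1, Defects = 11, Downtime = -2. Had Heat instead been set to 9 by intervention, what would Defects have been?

27

The intervention breaks the incoming arrows to Heat: Heat = Speed + Feed + 1 no longer applies, and Heat = 9.
Defects = -Speed + 2·Feed + 2·Heat  [with Speed=-3, Feed=3, Heat=9]  = 27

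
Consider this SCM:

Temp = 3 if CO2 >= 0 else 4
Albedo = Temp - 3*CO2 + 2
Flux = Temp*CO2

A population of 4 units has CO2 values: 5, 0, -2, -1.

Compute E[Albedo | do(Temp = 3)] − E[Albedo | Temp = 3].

Every unit gets Temp=3 under the intervention. Albedo values become -10, 5, 11, 8; E[Albedo|do(Temp=3)] = 3.5.
Conditioning on Temp=3 selects the 2 unit(s) with CO2 ∈ {5, 0}. Their Albedo values: -10, 5. Mean = -2.5.
Difference = 3.5 − (-2.5) = 6.

6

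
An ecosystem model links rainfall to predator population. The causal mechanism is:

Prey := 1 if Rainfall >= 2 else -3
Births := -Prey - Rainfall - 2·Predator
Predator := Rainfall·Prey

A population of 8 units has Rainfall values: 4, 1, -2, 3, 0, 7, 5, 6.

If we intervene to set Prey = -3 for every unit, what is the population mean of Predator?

-9

do(Prey=-3) breaks Prey's dependence on Rainfall. With Prey=-3 fixed, Predator across the units is -12, -3, 6, -9, 0, -21, -15, -18, mean -9.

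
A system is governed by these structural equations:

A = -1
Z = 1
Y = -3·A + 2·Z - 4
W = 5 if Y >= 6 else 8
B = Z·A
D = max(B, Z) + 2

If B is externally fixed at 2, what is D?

The intervention breaks the incoming arrows to B: B = Z·A no longer applies, and B = 2.
D = max(B, Z) + 2  [with B=2, Z=1]  = 4

4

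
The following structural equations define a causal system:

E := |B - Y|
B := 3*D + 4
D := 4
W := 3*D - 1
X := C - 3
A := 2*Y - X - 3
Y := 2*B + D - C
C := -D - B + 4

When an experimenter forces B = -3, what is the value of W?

Under do(B=-3), the mechanism B := 3*D + 4 is discarded; B is fixed at -3.
No directed path runs from B to W, so W keeps its natural value.
W = 3*D - 1  [with D=4]  = 11

11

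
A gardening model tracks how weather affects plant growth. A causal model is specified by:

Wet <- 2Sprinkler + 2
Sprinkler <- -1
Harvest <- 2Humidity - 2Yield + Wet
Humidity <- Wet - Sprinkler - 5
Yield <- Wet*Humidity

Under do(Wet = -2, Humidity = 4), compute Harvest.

Under do(Wet = -2, Humidity = 4), each intervened variable's structural equation is replaced by its fixed value.
Yield = Wet*Humidity  [with Wet=-2, Humidity=4]  = -8
Harvest = 2Humidity - 2Yield + Wet  [with Humidity=4, Yield=-8, Wet=-2]  = 22

22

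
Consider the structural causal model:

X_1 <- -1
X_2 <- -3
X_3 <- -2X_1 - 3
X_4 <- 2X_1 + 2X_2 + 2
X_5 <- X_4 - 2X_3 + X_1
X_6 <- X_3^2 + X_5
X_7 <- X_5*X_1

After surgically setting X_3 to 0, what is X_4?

-6

The intervention breaks the incoming arrows to X_3: X_3 <- -2X_1 - 3 no longer applies, and X_3 = 0.
X_4 is not downstream of the intervention, so its value is determined by the original equations.
X_4 = 2X_1 + 2X_2 + 2  [with X_1=-1, X_2=-3]  = -6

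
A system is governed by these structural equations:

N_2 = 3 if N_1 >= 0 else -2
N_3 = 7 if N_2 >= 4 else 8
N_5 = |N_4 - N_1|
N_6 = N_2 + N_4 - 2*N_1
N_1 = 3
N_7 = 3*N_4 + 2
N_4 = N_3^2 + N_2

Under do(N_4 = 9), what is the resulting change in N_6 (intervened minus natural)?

-58

Under do(N_4=9), the mechanism N_4 = N_3^2 + N_2 is discarded; N_4 is fixed at 9.
N_2 = 3 if N_1 >= 0 else -2  [with N_1=3]  = 3
N_6 = N_2 + N_4 - 2*N_1  [with N_2=3, N_4=9, N_1=3]  = 6
Without intervention: N_2 = 3 if N_1 >= 0 else -2  [with N_1=3]  = 3; N_3 = 7 if N_2 >= 4 else 8  [with N_2=3]  = 8; N_4 = N_3^2 + N_2  [with N_3=8, N_2=3]  = 67; N_6 = N_2 + N_4 - 2*N_1  [with N_2=3, N_4=67, N_1=3]  = 64.
Change = 6 − 64 = -58.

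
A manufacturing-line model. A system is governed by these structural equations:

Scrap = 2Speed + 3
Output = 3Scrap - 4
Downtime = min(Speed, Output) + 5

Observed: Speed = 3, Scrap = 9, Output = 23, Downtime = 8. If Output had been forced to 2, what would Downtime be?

7

The intervention breaks the incoming arrows to Output: Output = 3Scrap - 4 no longer applies, and Output = 2.
Downtime = min(Speed, Output) + 5  [with Speed=3, Output=2]  = 7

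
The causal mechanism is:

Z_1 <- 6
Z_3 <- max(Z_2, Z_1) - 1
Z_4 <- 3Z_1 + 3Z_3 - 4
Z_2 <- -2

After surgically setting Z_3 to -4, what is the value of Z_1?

6

Under do(Z_3=-4), the mechanism Z_3 <- max(Z_2, Z_1) - 1 is discarded; Z_3 is fixed at -4.
Z_1 is not downstream of the intervention, so its value is determined by the original equations.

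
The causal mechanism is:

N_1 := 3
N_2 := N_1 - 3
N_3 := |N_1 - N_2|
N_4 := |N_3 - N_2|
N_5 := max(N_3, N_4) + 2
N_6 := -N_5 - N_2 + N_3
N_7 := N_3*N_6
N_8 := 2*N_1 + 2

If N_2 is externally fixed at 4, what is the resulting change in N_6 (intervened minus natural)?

-6

Under do(N_2=4), the mechanism N_2 := N_1 - 3 is discarded; N_2 is fixed at 4.
N_3 = |N_1 - N_2|  [with N_1=3, N_2=4]  = 1
N_4 = |N_3 - N_2|  [with N_3=1, N_2=4]  = 3
N_5 = max(N_3, N_4) + 2  [with N_3=1, N_4=3]  = 5
N_6 = -N_5 - N_2 + N_3  [with N_5=5, N_2=4, N_3=1]  = -8
Without intervention: N_2 = N_1 - 3  [with N_1=3]  = 0; N_3 = |N_1 - N_2|  [with N_1=3, N_2=0]  = 3; N_4 = |N_3 - N_2|  [with N_3=3, N_2=0]  = 3; N_5 = max(N_3, N_4) + 2  [with N_3=3, N_4=3]  = 5; N_6 = -N_5 - N_2 + N_3  [with N_5=5, N_2=0, N_3=3]  = -2.
Change = -8 − (-2) = -6.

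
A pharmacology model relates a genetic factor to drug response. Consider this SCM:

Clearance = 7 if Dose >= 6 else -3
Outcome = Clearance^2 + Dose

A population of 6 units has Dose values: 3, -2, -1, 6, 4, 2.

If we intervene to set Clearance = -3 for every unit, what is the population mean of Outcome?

do(Clearance=-3) breaks Clearance's dependence on Dose. With Clearance=-3 fixed, Outcome across the units is 12, 7, 8, 15, 13, 11, mean 11.

11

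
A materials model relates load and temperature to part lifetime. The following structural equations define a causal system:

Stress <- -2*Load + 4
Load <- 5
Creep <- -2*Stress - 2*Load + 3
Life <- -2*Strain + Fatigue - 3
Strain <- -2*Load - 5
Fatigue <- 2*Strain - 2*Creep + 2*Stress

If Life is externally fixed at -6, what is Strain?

-15

do(Life=-6) replaces the equation Life <- -2*Strain + Fatigue - 3 with the constant Life = -6.
Strain is not downstream of the intervention, so its value is determined by the original equations.
Strain = -2*Load - 5  [with Load=5]  = -15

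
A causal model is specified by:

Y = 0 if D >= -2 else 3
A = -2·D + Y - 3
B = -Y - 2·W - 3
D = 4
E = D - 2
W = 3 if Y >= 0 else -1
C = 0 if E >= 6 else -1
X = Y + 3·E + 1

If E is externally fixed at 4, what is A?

do(E=4) replaces the equation E = D - 2 with the constant E = 4.
A is not downstream of the intervention, so its value is determined by the original equations.
Y = 0 if D >= -2 else 3  [with D=4]  = 0
A = -2·D + Y - 3  [with D=4, Y=0]  = -11

-11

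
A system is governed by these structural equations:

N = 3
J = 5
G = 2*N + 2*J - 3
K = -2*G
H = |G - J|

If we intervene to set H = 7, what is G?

13

do(H=7) replaces the equation H = |G - J| with the constant H = 7.
G is not downstream of the intervention, so its value is determined by the original equations.
G = 2*N + 2*J - 3  [with N=3, J=5]  = 13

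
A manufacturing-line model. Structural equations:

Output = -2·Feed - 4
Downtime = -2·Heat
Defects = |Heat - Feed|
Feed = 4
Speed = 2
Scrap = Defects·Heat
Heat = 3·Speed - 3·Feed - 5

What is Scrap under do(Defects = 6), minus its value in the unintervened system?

99

Intervening sets Defects = 6 and removes its equation (Defects = |Heat - Feed|).
Heat = 3·Speed - 3·Feed - 5  [with Speed=2, Feed=4]  = -11
Scrap = Defects·Heat  [with Defects=6, Heat=-11]  = -66
Without intervention: Heat = 3·Speed - 3·Feed - 5  [with Speed=2, Feed=4]  = -11; Defects = |Heat - Feed|  [with Heat=-11, Feed=4]  = 15; Scrap = Defects·Heat  [with Defects=15, Heat=-11]  = -165.
Change = -66 − (-165) = 99.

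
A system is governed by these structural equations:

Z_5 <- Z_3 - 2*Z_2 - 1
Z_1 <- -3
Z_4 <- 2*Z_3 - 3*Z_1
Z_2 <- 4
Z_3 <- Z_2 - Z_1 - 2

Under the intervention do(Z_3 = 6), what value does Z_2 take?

Under do(Z_3=6), the mechanism Z_3 <- Z_2 - Z_1 - 2 is discarded; Z_3 is fixed at 6.
Since Z_2 is not a descendant of the intervened variable, it is unaffected.

4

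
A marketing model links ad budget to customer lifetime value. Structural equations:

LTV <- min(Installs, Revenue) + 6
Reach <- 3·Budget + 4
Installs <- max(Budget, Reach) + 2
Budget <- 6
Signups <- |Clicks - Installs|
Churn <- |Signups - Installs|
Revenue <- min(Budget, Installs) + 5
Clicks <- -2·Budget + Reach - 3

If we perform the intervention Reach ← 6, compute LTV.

do(Reach=6) replaces the equation Reach <- 3·Budget + 4 with the constant Reach = 6.
Installs = max(Budget, Reach) + 2  [with Budget=6, Reach=6]  = 8
Revenue = min(Budget, Installs) + 5  [with Budget=6, Installs=8]  = 11
LTV = min(Installs, Revenue) + 6  [with Installs=8, Revenue=11]  = 14

14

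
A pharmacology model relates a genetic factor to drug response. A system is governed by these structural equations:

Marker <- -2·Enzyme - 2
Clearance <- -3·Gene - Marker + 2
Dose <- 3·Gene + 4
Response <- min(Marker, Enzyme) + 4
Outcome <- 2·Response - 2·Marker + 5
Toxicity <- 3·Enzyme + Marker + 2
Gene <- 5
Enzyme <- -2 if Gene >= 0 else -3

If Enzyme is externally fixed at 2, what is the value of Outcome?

The intervention breaks the incoming arrows to Enzyme: Enzyme <- -2 if Gene >= 0 else -3 no longer applies, and Enzyme = 2.
Marker = -2·Enzyme - 2  [with Enzyme=2]  = -6
Response = min(Marker, Enzyme) + 4  [with Marker=-6, Enzyme=2]  = -2
Outcome = 2·Response - 2·Marker + 5  [with Response=-2, Marker=-6]  = 13

13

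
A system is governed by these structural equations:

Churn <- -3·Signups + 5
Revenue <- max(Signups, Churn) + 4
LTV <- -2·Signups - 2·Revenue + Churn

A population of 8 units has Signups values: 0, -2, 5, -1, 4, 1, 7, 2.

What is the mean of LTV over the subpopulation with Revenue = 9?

-25.5

Conditioning on Revenue=9 selects the 2 unit(s) with Signups ∈ {0, 5}. Their LTV values: -13, -38. Mean = -25.5.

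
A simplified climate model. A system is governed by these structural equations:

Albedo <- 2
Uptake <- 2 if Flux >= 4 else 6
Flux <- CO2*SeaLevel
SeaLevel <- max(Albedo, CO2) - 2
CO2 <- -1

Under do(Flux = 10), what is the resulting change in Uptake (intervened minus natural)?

Intervening sets Flux = 10 and removes its equation (Flux <- CO2*SeaLevel).
Uptake = 2 if Flux >= 4 else 6  [with Flux=10]  = 2
Without intervention: SeaLevel = max(Albedo, CO2) - 2  [with Albedo=2, CO2=-1]  = 0; Flux = CO2*SeaLevel  [with CO2=-1, SeaLevel=0]  = 0; Uptake = 2 if Flux >= 4 else 6  [with Flux=0]  = 6.
Change = 2 − 6 = -4.

-4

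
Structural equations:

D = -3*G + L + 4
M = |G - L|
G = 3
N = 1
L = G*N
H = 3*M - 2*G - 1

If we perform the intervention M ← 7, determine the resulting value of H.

The intervention breaks the incoming arrows to M: M = |G - L| no longer applies, and M = 7.
H = 3*M - 2*G - 1  [with M=7, G=3]  = 14

14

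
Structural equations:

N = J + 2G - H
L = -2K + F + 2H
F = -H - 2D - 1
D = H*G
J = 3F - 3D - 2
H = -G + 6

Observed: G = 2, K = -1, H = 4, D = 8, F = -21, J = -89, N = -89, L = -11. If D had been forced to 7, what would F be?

Intervening sets D = 7 and removes its equation (D = H*G).
H = -G + 6  [with G=2]  = 4
F = -H - 2D - 1  [with H=4, D=7]  = -19

-19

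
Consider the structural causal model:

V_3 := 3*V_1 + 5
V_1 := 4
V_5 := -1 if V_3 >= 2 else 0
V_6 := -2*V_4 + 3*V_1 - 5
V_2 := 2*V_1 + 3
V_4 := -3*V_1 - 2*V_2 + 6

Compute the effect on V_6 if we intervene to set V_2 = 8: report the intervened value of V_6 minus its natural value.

-12

Under do(V_2=8), the mechanism V_2 := 2*V_1 + 3 is discarded; V_2 is fixed at 8.
V_4 = -3*V_1 - 2*V_2 + 6  [with V_1=4, V_2=8]  = -22
V_6 = -2*V_4 + 3*V_1 - 5  [with V_4=-22, V_1=4]  = 51
Without intervention: V_2 = 2*V_1 + 3  [with V_1=4]  = 11; V_4 = -3*V_1 - 2*V_2 + 6  [with V_1=4, V_2=11]  = -28; V_6 = -2*V_4 + 3*V_1 - 5  [with V_4=-28, V_1=4]  = 63.
Change = 51 − 63 = -12.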